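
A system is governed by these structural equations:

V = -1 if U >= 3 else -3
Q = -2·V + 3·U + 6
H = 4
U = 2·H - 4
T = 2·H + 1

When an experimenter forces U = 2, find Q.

18

Under do(U=2), the mechanism U = 2·H - 4 is discarded; U is fixed at 2.
V = -1 if U >= 3 else -3  [with U=2]  = -3
Q = -2·V + 3·U + 6  [with V=-3, U=2]  = 18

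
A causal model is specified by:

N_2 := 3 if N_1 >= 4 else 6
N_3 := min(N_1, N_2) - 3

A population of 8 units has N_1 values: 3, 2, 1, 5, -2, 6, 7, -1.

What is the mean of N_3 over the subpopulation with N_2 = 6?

-2.4

Observing N_2=6 restricts to units where N_2's equation naturally yields 6: N_1 ∈ {3, 2, 1, -2, -1}. In that subpopulation N_3 = 0, -1, -2, -5, -4, mean -2.4.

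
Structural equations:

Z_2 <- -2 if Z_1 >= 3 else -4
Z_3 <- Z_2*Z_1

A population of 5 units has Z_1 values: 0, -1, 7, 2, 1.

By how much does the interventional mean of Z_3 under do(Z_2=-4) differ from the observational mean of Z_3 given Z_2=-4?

-5.2

The intervention sets Z_2=-4 in all 5 units regardless of Z_1. Recomputing Z_3 per unit gives 0, 4, -28, -8, -4; average -7.2.
Conditioning on Z_2=-4 selects the 4 unit(s) with Z_1 ∈ {0, -1, 2, 1}. Their Z_3 values: 0, 4, -8, -4. Mean = -2.
Difference = -7.2 − (-2) = -5.2.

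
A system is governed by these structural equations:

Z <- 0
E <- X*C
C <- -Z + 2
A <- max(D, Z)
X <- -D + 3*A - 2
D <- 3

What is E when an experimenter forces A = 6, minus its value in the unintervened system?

18

The intervention breaks the incoming arrows to A: A <- max(D, Z) no longer applies, and A = 6.
C = -Z + 2  [with Z=0]  = 2
X = -D + 3*A - 2  [with D=3, A=6]  = 13
E = X*C  [with X=13, C=2]  = 26
Without intervention: A = max(D, Z)  [with D=3, Z=0]  = 3; C = -Z + 2  [with Z=0]  = 2; X = -D + 3*A - 2  [with D=3, A=3]  = 4; E = X*C  [with X=4, C=2]  = 8.
Change = 26 − 8 = 18.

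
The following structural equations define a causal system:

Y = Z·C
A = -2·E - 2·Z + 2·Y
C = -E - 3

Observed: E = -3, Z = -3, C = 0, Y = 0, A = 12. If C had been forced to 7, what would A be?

-30

do(C=7) replaces the equation C = -E - 3 with the constant C = 7.
Y = Z·C  [with Z=-3, C=7]  = -21
A = -2·E - 2·Z + 2·Y  [with E=-3, Z=-3, Y=-21]  = -30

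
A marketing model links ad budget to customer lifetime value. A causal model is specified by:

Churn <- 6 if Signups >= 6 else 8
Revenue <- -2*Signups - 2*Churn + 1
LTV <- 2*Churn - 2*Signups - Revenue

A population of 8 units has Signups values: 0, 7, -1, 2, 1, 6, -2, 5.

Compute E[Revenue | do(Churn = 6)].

Every unit gets Churn=6 under the intervention. Revenue values become -11, -25, -9, -15, -13, -23, -7, -21; E[Revenue|do(Churn=6)] = -15.5.

-15.5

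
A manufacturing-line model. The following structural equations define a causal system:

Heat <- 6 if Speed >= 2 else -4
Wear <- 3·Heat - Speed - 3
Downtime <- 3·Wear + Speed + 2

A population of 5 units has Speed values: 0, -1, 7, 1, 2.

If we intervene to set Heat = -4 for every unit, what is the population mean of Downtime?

-46.6

Under do(Heat=-4), Heat's equation is replaced by Heat=-4 for every unit. Per-unit Downtime: -43, -41, -57, -45, -47. Mean = -46.6.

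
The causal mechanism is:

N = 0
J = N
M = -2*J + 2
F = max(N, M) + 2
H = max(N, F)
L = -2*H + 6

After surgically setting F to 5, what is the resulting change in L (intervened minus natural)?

-2

Under do(F=5), the mechanism F = max(N, M) + 2 is discarded; F is fixed at 5.
H = max(N, F)  [with N=0, F=5]  = 5
L = -2*H + 6  [with H=5]  = -4
Without intervention: J = N  [with N=0]  = 0; M = -2*J + 2  [with J=0]  = 2; F = max(N, M) + 2  [with N=0, M=2]  = 4; H = max(N, F)  [with N=0, F=4]  = 4; L = -2*H + 6  [with H=4]  = -2.
Change = -4 − (-2) = -2.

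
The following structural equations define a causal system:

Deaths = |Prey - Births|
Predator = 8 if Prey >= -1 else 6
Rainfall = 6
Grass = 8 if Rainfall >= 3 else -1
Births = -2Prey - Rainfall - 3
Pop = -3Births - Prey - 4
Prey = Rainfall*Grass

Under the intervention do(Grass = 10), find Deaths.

Under do(Grass=10), the mechanism Grass = 8 if Rainfall >= 3 else -1 is discarded; Grass is fixed at 10.
Prey = Rainfall*Grass  [with Rainfall=6, Grass=10]  = 60
Births = -2Prey - Rainfall - 3  [with Prey=60, Rainfall=6]  = -129
Deaths = |Prey - Births|  [with Prey=60, Births=-129]  = 189

189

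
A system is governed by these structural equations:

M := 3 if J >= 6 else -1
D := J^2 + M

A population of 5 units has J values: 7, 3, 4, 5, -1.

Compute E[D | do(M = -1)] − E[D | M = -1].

7.25

do(M=-1) breaks M's dependence on J. With M=-1 fixed, D across the units is 48, 8, 15, 24, 0, mean 19.
Observing M=-1 restricts to units where M's equation naturally yields -1: J ∈ {3, 4, 5, -1}. In that subpopulation D = 8, 15, 24, 0, mean 11.75.
Difference = 19 − 11.75 = 7.25.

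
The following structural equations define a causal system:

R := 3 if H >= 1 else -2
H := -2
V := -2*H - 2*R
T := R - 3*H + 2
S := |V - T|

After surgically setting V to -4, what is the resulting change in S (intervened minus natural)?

8

Intervening sets V = -4 and removes its equation (V := -2*H - 2*R).
R = 3 if H >= 1 else -2  [with H=-2]  = -2
T = R - 3*H + 2  [with R=-2, H=-2]  = 6
S = |V - T|  [with V=-4, T=6]  = 10
Without intervention: R = 3 if H >= 1 else -2  [with H=-2]  = -2; T = R - 3*H + 2  [with R=-2, H=-2]  = 6; V = -2*H - 2*R  [with H=-2, R=-2]  = 8; S = |V - T|  [with V=8, T=6]  = 2.
Change = 10 − 2 = 8.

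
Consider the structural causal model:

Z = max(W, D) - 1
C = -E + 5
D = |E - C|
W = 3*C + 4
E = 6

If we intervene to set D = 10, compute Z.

do(D=10) replaces the equation D = |E - C| with the constant D = 10.
C = -E + 5  [with E=6]  = -1
W = 3*C + 4  [with C=-1]  = 1
Z = max(W, D) - 1  [with W=1, D=10]  = 9

9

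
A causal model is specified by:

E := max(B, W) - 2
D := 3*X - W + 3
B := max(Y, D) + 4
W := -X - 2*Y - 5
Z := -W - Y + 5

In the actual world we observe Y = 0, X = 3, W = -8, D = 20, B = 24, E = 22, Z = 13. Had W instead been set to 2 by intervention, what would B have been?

do(W=2) replaces the equation W := -X - 2*Y - 5 with the constant W = 2.
D = 3*X - W + 3  [with X=3, W=2]  = 10
B = max(Y, D) + 4  [with Y=0, D=10]  = 14

14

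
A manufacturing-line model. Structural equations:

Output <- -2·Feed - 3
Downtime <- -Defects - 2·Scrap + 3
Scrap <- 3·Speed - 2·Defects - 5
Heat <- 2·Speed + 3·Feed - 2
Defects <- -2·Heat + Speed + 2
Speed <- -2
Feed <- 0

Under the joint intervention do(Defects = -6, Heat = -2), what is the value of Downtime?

The joint intervention fixes Defects = -6, Heat = -2, removing each variable's own equation.
Scrap = 3·Speed - 2·Defects - 5  [with Speed=-2, Defects=-6]  = 1
Downtime = -Defects - 2·Scrap + 3  [with Defects=-6, Scrap=1]  = 7

7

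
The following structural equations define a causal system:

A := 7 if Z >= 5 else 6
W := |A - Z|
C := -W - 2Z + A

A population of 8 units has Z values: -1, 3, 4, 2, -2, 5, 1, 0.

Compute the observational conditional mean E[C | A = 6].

-1

E[C|A=6] averages over only the 7 units with A=6 (Z = -1, 3, 4, 2, -2, 1, 0): C = 1, -3, -4, -2, 2, -1, 0, mean -1.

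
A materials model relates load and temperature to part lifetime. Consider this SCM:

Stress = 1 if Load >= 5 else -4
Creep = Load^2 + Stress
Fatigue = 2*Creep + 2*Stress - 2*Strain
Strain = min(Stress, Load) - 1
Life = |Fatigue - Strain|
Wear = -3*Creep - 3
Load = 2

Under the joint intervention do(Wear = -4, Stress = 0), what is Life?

Setting Wear = -4, Stress = 0 by intervention discards those variables' equations.
Strain = min(Stress, Load) - 1  [with Stress=0, Load=2]  = -1
Creep = Load^2 + Stress  [with Load=2, Stress=0]  = 4
Fatigue = 2*Creep + 2*Stress - 2*Strain  [with Creep=4, Stress=0, Strain=-1]  = 10
Life = |Fatigue - Strain|  [with Fatigue=10, Strain=-1]  = 11

11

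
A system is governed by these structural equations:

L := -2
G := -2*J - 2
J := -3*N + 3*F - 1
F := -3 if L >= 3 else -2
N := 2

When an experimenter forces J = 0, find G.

Intervening sets J = 0 and removes its equation (J := -3*N + 3*F - 1).
G = -2*J - 2  [with J=0]  = -2

-2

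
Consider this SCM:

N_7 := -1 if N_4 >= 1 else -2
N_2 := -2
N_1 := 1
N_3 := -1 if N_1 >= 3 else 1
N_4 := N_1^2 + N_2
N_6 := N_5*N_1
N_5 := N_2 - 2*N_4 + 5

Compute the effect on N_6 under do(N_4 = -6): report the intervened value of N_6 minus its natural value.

10

Under do(N_4=-6), the mechanism N_4 := N_1^2 + N_2 is discarded; N_4 is fixed at -6.
N_5 = N_2 - 2*N_4 + 5  [with N_2=-2, N_4=-6]  = 15
N_6 = N_5*N_1  [with N_5=15, N_1=1]  = 15
Without intervention: N_4 = N_1^2 + N_2  [with N_1=1, N_2=-2]  = -1; N_5 = N_2 - 2*N_4 + 5  [with N_2=-2, N_4=-1]  = 5; N_6 = N_5*N_1  [with N_5=5, N_1=1]  = 5.
Change = 15 − 5 = 10.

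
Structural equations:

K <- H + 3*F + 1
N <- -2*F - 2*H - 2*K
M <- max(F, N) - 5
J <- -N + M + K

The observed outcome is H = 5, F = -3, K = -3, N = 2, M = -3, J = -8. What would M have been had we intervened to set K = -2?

-5

do(K=-2) replaces the equation K <- H + 3*F + 1 with the constant K = -2.
N = -2*F - 2*H - 2*K  [with F=-3, H=5, K=-2]  = 0
M = max(F, N) - 5  [with F=-3, N=0]  = -5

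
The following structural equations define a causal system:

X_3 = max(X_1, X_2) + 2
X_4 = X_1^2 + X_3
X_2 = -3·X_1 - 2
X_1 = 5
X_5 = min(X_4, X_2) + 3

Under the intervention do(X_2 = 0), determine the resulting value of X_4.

32

Under do(X_2=0), the mechanism X_2 = -3·X_1 - 2 is discarded; X_2 is fixed at 0.
X_3 = max(X_1, X_2) + 2  [with X_1=5, X_2=0]  = 7
X_4 = X_1^2 + X_3  [with X_1=5, X_3=7]  = 32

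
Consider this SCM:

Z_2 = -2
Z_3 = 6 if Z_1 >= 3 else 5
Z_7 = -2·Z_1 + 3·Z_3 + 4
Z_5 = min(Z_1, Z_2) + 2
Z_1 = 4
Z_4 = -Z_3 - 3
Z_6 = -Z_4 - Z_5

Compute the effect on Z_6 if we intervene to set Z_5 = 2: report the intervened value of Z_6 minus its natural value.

-2

The intervention breaks the incoming arrows to Z_5: Z_5 = min(Z_1, Z_2) + 2 no longer applies, and Z_5 = 2.
Z_3 = 6 if Z_1 >= 3 else 5  [with Z_1=4]  = 6
Z_4 = -Z_3 - 3  [with Z_3=6]  = -9
Z_6 = -Z_4 - Z_5  [with Z_4=-9, Z_5=2]  = 7
Without intervention: Z_3 = 6 if Z_1 >= 3 else 5  [with Z_1=4]  = 6; Z_4 = -Z_3 - 3  [with Z_3=6]  = -9; Z_5 = min(Z_1, Z_2) + 2  [with Z_1=4, Z_2=-2]  = 0; Z_6 = -Z_4 - Z_5  [with Z_4=-9, Z_5=0]  = 9.
Change = 7 − 9 = -2.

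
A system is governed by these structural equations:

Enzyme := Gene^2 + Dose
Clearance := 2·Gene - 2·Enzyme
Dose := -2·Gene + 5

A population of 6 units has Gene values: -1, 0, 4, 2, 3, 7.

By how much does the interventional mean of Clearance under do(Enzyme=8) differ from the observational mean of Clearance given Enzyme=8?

3

Every unit gets Enzyme=8 under the intervention. Clearance values become -18, -16, -8, -12, -10, -2; E[Clearance|do(Enzyme=8)] = -11.
Observing Enzyme=8 restricts to units where Enzyme's equation naturally yields 8: Gene ∈ {-1, 3}. In that subpopulation Clearance = -18, -10, mean -14.
Difference = -11 − (-14) = 3.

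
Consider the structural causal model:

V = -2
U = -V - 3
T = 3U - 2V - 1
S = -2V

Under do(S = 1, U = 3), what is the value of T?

12

Setting S = 1, U = 3 by intervention discards those variables' equations.
T = 3U - 2V - 1  [with U=3, V=-2]  = 12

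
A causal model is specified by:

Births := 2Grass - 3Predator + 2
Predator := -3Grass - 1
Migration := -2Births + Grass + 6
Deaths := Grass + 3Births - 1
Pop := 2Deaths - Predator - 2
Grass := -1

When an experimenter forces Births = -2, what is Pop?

The intervention breaks the incoming arrows to Births: Births := 2Grass - 3Predator + 2 no longer applies, and Births = -2.
Predator = -3Grass - 1  [with Grass=-1]  = 2
Deaths = Grass + 3Births - 1  [with Grass=-1, Births=-2]  = -8
Pop = 2Deaths - Predator - 2  [with Deaths=-8, Predator=2]  = -20

-20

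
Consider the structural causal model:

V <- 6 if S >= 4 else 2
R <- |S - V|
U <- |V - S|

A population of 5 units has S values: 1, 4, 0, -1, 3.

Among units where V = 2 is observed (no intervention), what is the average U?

Conditioning on V=2 selects the 4 unit(s) with S ∈ {1, 0, -1, 3}. Their U values: 1, 2, 3, 1. Mean = 1.75.

1.75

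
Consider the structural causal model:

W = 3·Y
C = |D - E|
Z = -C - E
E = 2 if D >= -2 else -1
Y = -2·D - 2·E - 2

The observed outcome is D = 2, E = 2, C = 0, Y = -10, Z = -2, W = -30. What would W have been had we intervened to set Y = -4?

Under do(Y=-4), the mechanism Y = -2·D - 2·E - 2 is discarded; Y is fixed at -4.
W = 3·Y  [with Y=-4]  = -12

-12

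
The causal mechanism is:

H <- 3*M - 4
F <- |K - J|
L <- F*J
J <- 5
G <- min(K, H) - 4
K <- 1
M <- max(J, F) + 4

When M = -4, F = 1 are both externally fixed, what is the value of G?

-20

The joint intervention fixes M = -4, F = 1, removing each variable's own equation.
H = 3*M - 4  [with M=-4]  = -16
G = min(K, H) - 4  [with K=1, H=-16]  = -20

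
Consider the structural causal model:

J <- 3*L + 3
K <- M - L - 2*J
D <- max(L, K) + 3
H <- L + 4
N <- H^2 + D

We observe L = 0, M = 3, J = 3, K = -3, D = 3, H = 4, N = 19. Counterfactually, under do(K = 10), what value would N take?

29

The intervention breaks the incoming arrows to K: K <- M - L - 2*J no longer applies, and K = 10.
D = max(L, K) + 3  [with L=0, K=10]  = 13
H = L + 4  [with L=0]  = 4
N = H^2 + D  [with H=4, D=13]  = 29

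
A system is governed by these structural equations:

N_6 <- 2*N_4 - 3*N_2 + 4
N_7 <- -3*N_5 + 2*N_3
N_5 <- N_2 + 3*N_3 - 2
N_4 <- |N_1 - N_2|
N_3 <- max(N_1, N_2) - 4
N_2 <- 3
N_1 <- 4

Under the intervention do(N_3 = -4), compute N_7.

The intervention breaks the incoming arrows to N_3: N_3 <- max(N_1, N_2) - 4 no longer applies, and N_3 = -4.
N_5 = N_2 + 3*N_3 - 2  [with N_2=3, N_3=-4]  = -11
N_7 = -3*N_5 + 2*N_3  [with N_5=-11, N_3=-4]  = 25

25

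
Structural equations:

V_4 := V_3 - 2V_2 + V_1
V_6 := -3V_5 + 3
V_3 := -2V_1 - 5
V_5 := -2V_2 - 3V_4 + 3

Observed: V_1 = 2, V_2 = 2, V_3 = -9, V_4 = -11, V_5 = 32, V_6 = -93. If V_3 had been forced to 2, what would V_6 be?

6

The intervention breaks the incoming arrows to V_3: V_3 := -2V_1 - 5 no longer applies, and V_3 = 2.
V_4 = V_3 - 2V_2 + V_1  [with V_3=2, V_2=2, V_1=2]  = 0
V_5 = -2V_2 - 3V_4 + 3  [with V_2=2, V_4=0]  = -1
V_6 = -3V_5 + 3  [with V_5=-1]  = 6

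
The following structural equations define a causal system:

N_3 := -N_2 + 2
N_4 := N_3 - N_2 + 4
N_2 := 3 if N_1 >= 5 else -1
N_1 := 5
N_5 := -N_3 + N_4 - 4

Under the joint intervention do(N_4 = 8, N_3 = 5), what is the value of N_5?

The joint intervention fixes N_4 = 8, N_3 = 5, removing each variable's own equation.
N_5 = -N_3 + N_4 - 4  [with N_3=5, N_4=8]  = -1

-1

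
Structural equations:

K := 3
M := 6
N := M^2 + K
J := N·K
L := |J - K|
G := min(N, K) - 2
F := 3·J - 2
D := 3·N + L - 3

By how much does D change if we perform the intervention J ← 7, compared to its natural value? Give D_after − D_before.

-110

do(J=7) replaces the equation J := N·K with the constant J = 7.
N = M^2 + K  [with M=6, K=3]  = 39
L = |J - K|  [with J=7, K=3]  = 4
D = 3·N + L - 3  [with N=39, L=4]  = 118
Without intervention: N = M^2 + K  [with M=6, K=3]  = 39; J = N·K  [with N=39, K=3]  = 117; L = |J - K|  [with J=117, K=3]  = 114; D = 3·N + L - 3  [with N=39, L=114]  = 228.
Change = 118 − 228 = -110.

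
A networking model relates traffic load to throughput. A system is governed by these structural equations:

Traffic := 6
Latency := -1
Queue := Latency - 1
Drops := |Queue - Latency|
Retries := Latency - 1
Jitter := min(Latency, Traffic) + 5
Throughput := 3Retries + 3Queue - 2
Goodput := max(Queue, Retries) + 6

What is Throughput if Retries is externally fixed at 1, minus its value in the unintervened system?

Under do(Retries=1), the mechanism Retries := Latency - 1 is discarded; Retries is fixed at 1.
Queue = Latency - 1  [with Latency=-1]  = -2
Throughput = 3Retries + 3Queue - 2  [with Retries=1, Queue=-2]  = -5
Without intervention: Queue = Latency - 1  [with Latency=-1]  = -2; Retries = Latency - 1  [with Latency=-1]  = -2; Throughput = 3Retries + 3Queue - 2  [with Retries=-2, Queue=-2]  = -14.
Change = -5 − (-14) = 9.

9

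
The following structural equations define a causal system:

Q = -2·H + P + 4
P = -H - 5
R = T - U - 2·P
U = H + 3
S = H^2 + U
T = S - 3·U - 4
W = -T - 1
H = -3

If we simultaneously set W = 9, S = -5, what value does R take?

-5

Under do(W = 9, S = -5), each intervened variable's structural equation is replaced by its fixed value.
U = H + 3  [with H=-3]  = 0
P = -H - 5  [with H=-3]  = -2
T = S - 3·U - 4  [with S=-5, U=0]  = -9
R = T - U - 2·P  [with T=-9, U=0, P=-2]  = -5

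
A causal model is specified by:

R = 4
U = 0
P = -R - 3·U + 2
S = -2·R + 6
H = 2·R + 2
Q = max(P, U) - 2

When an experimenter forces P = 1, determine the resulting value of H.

10

do(P=1) replaces the equation P = -R - 3·U + 2 with the constant P = 1.
H is not downstream of the intervention, so its value is determined by the original equations.
H = 2·R + 2  [with R=4]  = 10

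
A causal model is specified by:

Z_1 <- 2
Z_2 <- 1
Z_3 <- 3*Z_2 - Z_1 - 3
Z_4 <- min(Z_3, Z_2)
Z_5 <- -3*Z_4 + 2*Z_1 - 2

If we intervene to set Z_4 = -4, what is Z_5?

Intervening sets Z_4 = -4 and removes its equation (Z_4 <- min(Z_3, Z_2)).
Z_5 = -3*Z_4 + 2*Z_1 - 2  [with Z_4=-4, Z_1=2]  = 14

14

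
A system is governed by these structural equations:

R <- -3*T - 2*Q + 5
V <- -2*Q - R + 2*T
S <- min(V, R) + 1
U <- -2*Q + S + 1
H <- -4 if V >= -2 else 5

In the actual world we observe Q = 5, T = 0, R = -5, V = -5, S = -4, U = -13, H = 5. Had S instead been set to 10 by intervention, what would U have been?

1

The intervention breaks the incoming arrows to S: S <- min(V, R) + 1 no longer applies, and S = 10.
U = -2*Q + S + 1  [with Q=5, S=10]  = 1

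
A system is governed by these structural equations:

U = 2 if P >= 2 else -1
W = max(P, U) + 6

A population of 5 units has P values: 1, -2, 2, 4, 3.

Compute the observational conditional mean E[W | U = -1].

Conditioning on U=-1 selects the 2 unit(s) with P ∈ {1, -2}. Their W values: 7, 5. Mean = 6.

6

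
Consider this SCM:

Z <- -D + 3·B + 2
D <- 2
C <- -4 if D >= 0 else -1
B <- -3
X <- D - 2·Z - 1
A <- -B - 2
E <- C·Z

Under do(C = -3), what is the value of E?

The intervention breaks the incoming arrows to C: C <- -4 if D >= 0 else -1 no longer applies, and C = -3.
Z = -D + 3·B + 2  [with D=2, B=-3]  = -9
E = C·Z  [with C=-3, Z=-9]  = 27

27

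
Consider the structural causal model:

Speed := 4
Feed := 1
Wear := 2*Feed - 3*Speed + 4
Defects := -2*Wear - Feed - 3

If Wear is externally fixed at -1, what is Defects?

The intervention breaks the incoming arrows to Wear: Wear := 2*Feed - 3*Speed + 4 no longer applies, and Wear = -1.
Defects = -2*Wear - Feed - 3  [with Wear=-1, Feed=1]  = -2

-2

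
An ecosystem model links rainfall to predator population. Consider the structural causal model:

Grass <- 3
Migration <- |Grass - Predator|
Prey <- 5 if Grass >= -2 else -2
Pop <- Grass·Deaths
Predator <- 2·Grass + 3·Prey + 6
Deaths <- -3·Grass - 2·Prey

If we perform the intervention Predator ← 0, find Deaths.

The intervention breaks the incoming arrows to Predator: Predator <- 2·Grass + 3·Prey + 6 no longer applies, and Predator = 0.
Deaths is not downstream of the intervention, so its value is determined by the original equations.
Prey = 5 if Grass >= -2 else -2  [with Grass=3]  = 5
Deaths = -3·Grass - 2·Prey  [with Grass=3, Prey=5]  = -19

-19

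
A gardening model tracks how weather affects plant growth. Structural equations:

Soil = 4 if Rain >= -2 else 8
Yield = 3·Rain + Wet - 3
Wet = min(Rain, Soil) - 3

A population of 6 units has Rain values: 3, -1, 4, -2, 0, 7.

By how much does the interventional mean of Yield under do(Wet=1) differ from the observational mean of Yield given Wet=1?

-11

The intervention sets Wet=1 in all 6 units regardless of Rain. Recomputing Yield per unit gives 7, -5, 10, -8, -2, 19; average 3.5.
Conditioning on Wet=1 selects the 2 unit(s) with Rain ∈ {4, 7}. Their Yield values: 10, 19. Mean = 14.5.
Difference = 3.5 − 14.5 = -11.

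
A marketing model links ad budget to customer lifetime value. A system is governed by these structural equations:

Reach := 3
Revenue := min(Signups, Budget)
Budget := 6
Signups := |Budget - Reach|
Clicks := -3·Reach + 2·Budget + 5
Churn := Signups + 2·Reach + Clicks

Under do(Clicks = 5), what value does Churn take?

14

do(Clicks=5) replaces the equation Clicks := -3·Reach + 2·Budget + 5 with the constant Clicks = 5.
Signups = |Budget - Reach|  [with Budget=6, Reach=3]  = 3
Churn = Signups + 2·Reach + Clicks  [with Signups=3, Reach=3, Clicks=5]  = 14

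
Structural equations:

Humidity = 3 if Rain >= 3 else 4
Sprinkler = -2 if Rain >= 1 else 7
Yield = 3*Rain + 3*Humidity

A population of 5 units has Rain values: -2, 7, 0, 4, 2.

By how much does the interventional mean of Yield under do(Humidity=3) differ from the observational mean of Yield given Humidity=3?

Under do(Humidity=3), Humidity's equation is replaced by Humidity=3 for every unit. Per-unit Yield: 3, 30, 9, 21, 15. Mean = 15.6.
Observing Humidity=3 restricts to units where Humidity's equation naturally yields 3: Rain ∈ {7, 4}. In that subpopulation Yield = 30, 21, mean 25.5.
Difference = 15.6 − 25.5 = -9.9.

-9.9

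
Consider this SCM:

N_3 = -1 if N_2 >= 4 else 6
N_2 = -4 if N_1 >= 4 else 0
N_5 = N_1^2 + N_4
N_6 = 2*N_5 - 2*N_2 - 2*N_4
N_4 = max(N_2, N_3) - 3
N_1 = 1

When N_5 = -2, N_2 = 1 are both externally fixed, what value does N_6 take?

-12

The joint intervention fixes N_5 = -2, N_2 = 1, removing each variable's own equation.
N_3 = -1 if N_2 >= 4 else 6  [with N_2=1]  = 6
N_4 = max(N_2, N_3) - 3  [with N_2=1, N_3=6]  = 3
N_6 = 2*N_5 - 2*N_2 - 2*N_4  [with N_5=-2, N_2=1, N_4=3]  = -12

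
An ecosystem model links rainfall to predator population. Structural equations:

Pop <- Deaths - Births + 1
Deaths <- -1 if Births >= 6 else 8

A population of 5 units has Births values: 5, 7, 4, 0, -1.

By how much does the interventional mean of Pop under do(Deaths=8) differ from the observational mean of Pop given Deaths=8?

Every unit gets Deaths=8 under the intervention. Pop values become 4, 2, 5, 9, 10; E[Pop|do(Deaths=8)] = 6.
E[Pop|Deaths=8] averages over only the 4 units with Deaths=8 (Births = 5, 4, 0, -1): Pop = 4, 5, 9, 10, mean 7.
Difference = 6 − 7 = -1.

-1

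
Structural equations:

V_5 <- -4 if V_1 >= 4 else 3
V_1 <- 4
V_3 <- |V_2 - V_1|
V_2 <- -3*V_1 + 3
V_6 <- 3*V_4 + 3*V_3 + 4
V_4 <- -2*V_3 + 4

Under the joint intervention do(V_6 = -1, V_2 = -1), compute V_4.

-6

Under do(V_6 = -1, V_2 = -1), each intervened variable's structural equation is replaced by its fixed value.
V_3 = |V_2 - V_1|  [with V_2=-1, V_1=4]  = 5
V_4 = -2*V_3 + 4  [with V_3=5]  = -6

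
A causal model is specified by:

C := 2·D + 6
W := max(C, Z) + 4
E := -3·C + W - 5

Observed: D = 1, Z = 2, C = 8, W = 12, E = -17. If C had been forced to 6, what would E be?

-13

do(C=6) replaces the equation C := 2·D + 6 with the constant C = 6.
W = max(C, Z) + 4  [with C=6, Z=2]  = 10
E = -3·C + W - 5  [with C=6, W=10]  = -13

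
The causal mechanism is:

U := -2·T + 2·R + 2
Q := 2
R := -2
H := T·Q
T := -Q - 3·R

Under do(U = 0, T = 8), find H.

The joint intervention fixes U = 0, T = 8, removing each variable's own equation.
H = T·Q  [with T=8, Q=2]  = 16

16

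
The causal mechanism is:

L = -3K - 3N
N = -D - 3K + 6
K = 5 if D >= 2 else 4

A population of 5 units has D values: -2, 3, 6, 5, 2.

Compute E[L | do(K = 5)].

20.4

Every unit gets K=5 under the intervention. L values become 6, 21, 30, 27, 18; E[L|do(K=5)] = 20.4.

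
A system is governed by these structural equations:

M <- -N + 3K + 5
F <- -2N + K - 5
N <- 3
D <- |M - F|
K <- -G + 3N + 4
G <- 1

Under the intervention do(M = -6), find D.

Under do(M=-6), the mechanism M <- -N + 3K + 5 is discarded; M is fixed at -6.
K = -G + 3N + 4  [with G=1, N=3]  = 12
F = -2N + K - 5  [with N=3, K=12]  = 1
D = |M - F|  [with M=-6, F=1]  = 7

7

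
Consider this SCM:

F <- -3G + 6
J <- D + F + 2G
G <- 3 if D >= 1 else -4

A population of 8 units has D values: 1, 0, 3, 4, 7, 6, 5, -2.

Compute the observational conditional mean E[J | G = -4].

9

Conditioning on G=-4 selects the 2 unit(s) with D ∈ {0, -2}. Their J values: 10, 8. Mean = 9.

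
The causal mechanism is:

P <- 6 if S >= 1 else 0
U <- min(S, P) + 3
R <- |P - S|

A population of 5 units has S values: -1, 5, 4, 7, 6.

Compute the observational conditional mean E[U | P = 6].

E[U|P=6] averages over only the 4 units with P=6 (S = 5, 4, 7, 6): U = 8, 7, 9, 9, mean 8.25.

8.25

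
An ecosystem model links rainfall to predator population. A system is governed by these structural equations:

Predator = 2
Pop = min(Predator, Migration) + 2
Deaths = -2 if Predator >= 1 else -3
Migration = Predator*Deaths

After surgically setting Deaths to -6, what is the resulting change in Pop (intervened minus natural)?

Under do(Deaths=-6), the mechanism Deaths = -2 if Predator >= 1 else -3 is discarded; Deaths is fixed at -6.
Migration = Predator*Deaths  [with Predator=2, Deaths=-6]  = -12
Pop = min(Predator, Migration) + 2  [with Predator=2, Migration=-12]  = -10
Without intervention: Deaths = -2 if Predator >= 1 else -3  [with Predator=2]  = -2; Migration = Predator*Deaths  [with Predator=2, Deaths=-2]  = -4; Pop = min(Predator, Migration) + 2  [with Predator=2, Migration=-4]  = -2.
Change = -10 − (-2) = -8.

-8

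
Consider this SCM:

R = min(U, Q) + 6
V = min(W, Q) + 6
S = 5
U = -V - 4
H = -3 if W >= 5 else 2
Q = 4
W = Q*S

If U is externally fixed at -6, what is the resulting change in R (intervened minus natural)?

The intervention breaks the incoming arrows to U: U = -V - 4 no longer applies, and U = -6.
R = min(U, Q) + 6  [with U=-6, Q=4]  = 0
Without intervention: W = Q*S  [with Q=4, S=5]  = 20; V = min(W, Q) + 6  [with W=20, Q=4]  = 10; U = -V - 4  [with V=10]  = -14; R = min(U, Q) + 6  [with U=-14, Q=4]  = -8.
Change = 0 − (-8) = 8.

8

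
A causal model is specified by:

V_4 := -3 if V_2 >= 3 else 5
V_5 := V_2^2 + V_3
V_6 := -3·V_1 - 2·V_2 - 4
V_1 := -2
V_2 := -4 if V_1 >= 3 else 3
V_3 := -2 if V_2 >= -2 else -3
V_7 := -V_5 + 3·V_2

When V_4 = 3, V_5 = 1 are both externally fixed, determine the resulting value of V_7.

8

Under do(V_4 = 3, V_5 = 1), each intervened variable's structural equation is replaced by its fixed value.
V_2 = -4 if V_1 >= 3 else 3  [with V_1=-2]  = 3
V_7 = -V_5 + 3·V_2  [with V_5=1, V_2=3]  = 8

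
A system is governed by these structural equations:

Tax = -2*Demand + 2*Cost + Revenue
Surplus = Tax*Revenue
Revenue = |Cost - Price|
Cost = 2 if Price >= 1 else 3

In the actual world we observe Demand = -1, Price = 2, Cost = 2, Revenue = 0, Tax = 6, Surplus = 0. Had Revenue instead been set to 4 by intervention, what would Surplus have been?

40

Under do(Revenue=4), the mechanism Revenue = |Cost - Price| is discarded; Revenue is fixed at 4.
Cost = 2 if Price >= 1 else 3  [with Price=2]  = 2
Tax = -2*Demand + 2*Cost + Revenue  [with Demand=-1, Cost=2, Revenue=4]  = 10
Surplus = Tax*Revenue  [with Tax=10, Revenue=4]  = 40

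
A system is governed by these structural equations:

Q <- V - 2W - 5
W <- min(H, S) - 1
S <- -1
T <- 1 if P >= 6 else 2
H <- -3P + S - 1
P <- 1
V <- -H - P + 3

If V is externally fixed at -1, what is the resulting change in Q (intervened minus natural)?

-8

Under do(V=-1), the mechanism V <- -H - P + 3 is discarded; V is fixed at -1.
H = -3P + S - 1  [with P=1, S=-1]  = -5
W = min(H, S) - 1  [with H=-5, S=-1]  = -6
Q = V - 2W - 5  [with V=-1, W=-6]  = 6
Without intervention: H = -3P + S - 1  [with P=1, S=-1]  = -5; W = min(H, S) - 1  [with H=-5, S=-1]  = -6; V = -H - P + 3  [with H=-5, P=1]  = 7; Q = V - 2W - 5  [with V=7, W=-6]  = 14.
Change = 6 − 14 = -8.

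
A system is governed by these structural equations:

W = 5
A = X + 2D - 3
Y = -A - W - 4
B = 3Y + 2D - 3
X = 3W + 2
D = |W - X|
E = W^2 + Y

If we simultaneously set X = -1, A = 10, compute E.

The joint intervention fixes X = -1, A = 10, removing each variable's own equation.
Y = -A - W - 4  [with A=10, W=5]  = -19
E = W^2 + Y  [with W=5, Y=-19]  = 6

6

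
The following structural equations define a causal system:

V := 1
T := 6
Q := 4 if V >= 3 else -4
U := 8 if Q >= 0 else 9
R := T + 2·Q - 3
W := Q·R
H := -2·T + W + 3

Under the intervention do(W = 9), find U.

9

do(W=9) replaces the equation W := Q·R with the constant W = 9.
No directed path runs from W to U, so U keeps its natural value.
Q = 4 if V >= 3 else -4  [with V=1]  = -4
U = 8 if Q >= 0 else 9  [with Q=-4]  = 9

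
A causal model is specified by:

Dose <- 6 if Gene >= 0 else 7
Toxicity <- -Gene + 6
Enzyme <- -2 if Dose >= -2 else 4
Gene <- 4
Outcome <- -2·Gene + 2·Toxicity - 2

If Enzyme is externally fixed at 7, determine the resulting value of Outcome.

-6

do(Enzyme=7) replaces the equation Enzyme <- -2 if Dose >= -2 else 4 with the constant Enzyme = 7.
Outcome is not downstream of the intervention, so its value is determined by the original equations.
Toxicity = -Gene + 6  [with Gene=4]  = 2
Outcome = -2·Gene + 2·Toxicity - 2  [with Gene=4, Toxicity=2]  = -6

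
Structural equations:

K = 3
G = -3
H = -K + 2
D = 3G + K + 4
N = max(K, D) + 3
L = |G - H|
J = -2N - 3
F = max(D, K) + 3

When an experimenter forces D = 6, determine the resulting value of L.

Under do(D=6), the mechanism D = 3G + K + 4 is discarded; D is fixed at 6.
Since L is not a descendant of the intervened variable, it is unaffected.
H = -K + 2  [with K=3]  = -1
L = |G - H|  [with G=-3, H=-1]  = 2

2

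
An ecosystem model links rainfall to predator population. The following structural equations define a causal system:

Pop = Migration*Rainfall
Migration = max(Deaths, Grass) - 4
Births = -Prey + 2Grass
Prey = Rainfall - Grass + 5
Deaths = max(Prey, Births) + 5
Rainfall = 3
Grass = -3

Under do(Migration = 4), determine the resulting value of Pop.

12

Intervening sets Migration = 4 and removes its equation (Migration = max(Deaths, Grass) - 4).
Pop = Migration*Rainfall  [with Migration=4, Rainfall=3]  = 12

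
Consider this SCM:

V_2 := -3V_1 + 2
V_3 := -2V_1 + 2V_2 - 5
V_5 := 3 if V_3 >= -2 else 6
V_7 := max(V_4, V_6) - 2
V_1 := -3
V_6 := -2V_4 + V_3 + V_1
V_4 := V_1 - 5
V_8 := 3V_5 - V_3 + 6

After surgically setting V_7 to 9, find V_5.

3

The intervention breaks the incoming arrows to V_7: V_7 := max(V_4, V_6) - 2 no longer applies, and V_7 = 9.
V_5 is not downstream of the intervention, so its value is determined by the original equations.
V_2 = -3V_1 + 2  [with V_1=-3]  = 11
V_3 = -2V_1 + 2V_2 - 5  [with V_1=-3, V_2=11]  = 23
V_5 = 3 if V_3 >= -2 else 6  [with V_3=23]  = 3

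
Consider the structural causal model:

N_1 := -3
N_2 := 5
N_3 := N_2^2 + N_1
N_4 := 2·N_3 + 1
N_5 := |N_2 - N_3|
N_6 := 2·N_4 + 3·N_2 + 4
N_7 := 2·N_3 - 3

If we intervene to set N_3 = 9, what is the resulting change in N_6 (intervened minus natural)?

-52

The intervention breaks the incoming arrows to N_3: N_3 := N_2^2 + N_1 no longer applies, and N_3 = 9.
N_4 = 2·N_3 + 1  [with N_3=9]  = 19
N_6 = 2·N_4 + 3·N_2 + 4  [with N_4=19, N_2=5]  = 57
Without intervention: N_3 = N_2^2 + N_1  [with N_2=5, N_1=-3]  = 22; N_4 = 2·N_3 + 1  [with N_3=22]  = 45; N_6 = 2·N_4 + 3·N_2 + 4  [with N_4=45, N_2=5]  = 109.
Change = 57 − 109 = -52.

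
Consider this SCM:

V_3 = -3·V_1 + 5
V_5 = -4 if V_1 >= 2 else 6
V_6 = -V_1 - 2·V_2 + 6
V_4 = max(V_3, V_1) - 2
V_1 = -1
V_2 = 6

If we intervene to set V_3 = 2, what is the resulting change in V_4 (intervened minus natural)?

The intervention breaks the incoming arrows to V_3: V_3 = -3·V_1 + 5 no longer applies, and V_3 = 2.
V_4 = max(V_3, V_1) - 2  [with V_3=2, V_1=-1]  = 0
Without intervention: V_3 = -3·V_1 + 5  [with V_1=-1]  = 8; V_4 = max(V_3, V_1) - 2  [with V_3=8, V_1=-1]  = 6.
Change = 0 − 6 = -6.

-6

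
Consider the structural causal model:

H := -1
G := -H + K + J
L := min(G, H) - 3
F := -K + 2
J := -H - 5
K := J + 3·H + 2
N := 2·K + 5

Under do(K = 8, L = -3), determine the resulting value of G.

The joint intervention fixes K = 8, L = -3, removing each variable's own equation.
J = -H - 5  [with H=-1]  = -4
G = -H + K + J  [with H=-1, K=8, J=-4]  = 5

5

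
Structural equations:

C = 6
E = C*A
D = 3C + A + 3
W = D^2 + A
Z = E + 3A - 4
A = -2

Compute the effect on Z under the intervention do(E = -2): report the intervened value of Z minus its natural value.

10

The intervention breaks the incoming arrows to E: E = C*A no longer applies, and E = -2.
Z = E + 3A - 4  [with E=-2, A=-2]  = -12
Without intervention: E = C*A  [with C=6, A=-2]  = -12; Z = E + 3A - 4  [with E=-12, A=-2]  = -22.
Change = -12 − (-22) = 10.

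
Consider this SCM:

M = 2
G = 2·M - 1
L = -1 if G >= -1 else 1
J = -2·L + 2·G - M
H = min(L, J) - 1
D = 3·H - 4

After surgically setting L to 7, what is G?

Under do(L=7), the mechanism L = -1 if G >= -1 else 1 is discarded; L is fixed at 7.
Since G is not a descendant of the intervened variable, it is unaffected.
G = 2·M - 1  [with M=2]  = 3

3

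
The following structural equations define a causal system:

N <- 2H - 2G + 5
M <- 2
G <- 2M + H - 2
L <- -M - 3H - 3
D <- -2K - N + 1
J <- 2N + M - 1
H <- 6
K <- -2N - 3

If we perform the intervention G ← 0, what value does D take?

58

The intervention breaks the incoming arrows to G: G <- 2M + H - 2 no longer applies, and G = 0.
N = 2H - 2G + 5  [with H=6, G=0]  = 17
K = -2N - 3  [with N=17]  = -37
D = -2K - N + 1  [with K=-37, N=17]  = 58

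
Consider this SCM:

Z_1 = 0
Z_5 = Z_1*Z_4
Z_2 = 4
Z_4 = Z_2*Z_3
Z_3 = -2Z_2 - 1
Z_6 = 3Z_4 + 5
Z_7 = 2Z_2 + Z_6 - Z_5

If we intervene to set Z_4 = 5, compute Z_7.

The intervention breaks the incoming arrows to Z_4: Z_4 = Z_2*Z_3 no longer applies, and Z_4 = 5.
Z_5 = Z_1*Z_4  [with Z_1=0, Z_4=5]  = 0
Z_6 = 3Z_4 + 5  [with Z_4=5]  = 20
Z_7 = 2Z_2 + Z_6 - Z_5  [with Z_2=4, Z_6=20, Z_5=0]  = 28

28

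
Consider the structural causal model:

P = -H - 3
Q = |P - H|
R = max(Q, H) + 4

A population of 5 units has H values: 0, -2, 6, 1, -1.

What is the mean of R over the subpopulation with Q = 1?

Conditioning on Q=1 selects the 2 unit(s) with H ∈ {-2, -1}. Their R values: 5, 5. Mean = 5.

5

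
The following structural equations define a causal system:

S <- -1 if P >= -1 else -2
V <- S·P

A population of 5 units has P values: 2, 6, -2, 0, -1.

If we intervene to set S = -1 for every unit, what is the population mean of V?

do(S=-1) breaks S's dependence on P. With S=-1 fixed, V across the units is -2, -6, 2, 0, 1, mean -1.

-1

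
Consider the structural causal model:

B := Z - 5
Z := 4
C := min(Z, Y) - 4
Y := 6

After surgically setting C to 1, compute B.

Under do(C=1), the mechanism C := min(Z, Y) - 4 is discarded; C is fixed at 1.
Since B is not a descendant of the intervened variable, it is unaffected.
B = Z - 5  [with Z=4]  = -1

-1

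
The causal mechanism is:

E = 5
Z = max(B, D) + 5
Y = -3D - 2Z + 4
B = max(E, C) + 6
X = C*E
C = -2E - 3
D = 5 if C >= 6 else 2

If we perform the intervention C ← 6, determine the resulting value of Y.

Under do(C=6), the mechanism C = -2E - 3 is discarded; C is fixed at 6.
D = 5 if C >= 6 else 2  [with C=6]  = 5
B = max(E, C) + 6  [with E=5, C=6]  = 12
Z = max(B, D) + 5  [with B=12, D=5]  = 17
Y = -3D - 2Z + 4  [with D=5, Z=17]  = -45

-45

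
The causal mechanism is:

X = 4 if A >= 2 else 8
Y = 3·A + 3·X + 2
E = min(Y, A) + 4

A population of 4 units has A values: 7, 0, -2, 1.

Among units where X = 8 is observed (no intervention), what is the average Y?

25

E[Y|X=8] averages over only the 3 units with X=8 (A = 0, -2, 1): Y = 26, 20, 29, mean 25.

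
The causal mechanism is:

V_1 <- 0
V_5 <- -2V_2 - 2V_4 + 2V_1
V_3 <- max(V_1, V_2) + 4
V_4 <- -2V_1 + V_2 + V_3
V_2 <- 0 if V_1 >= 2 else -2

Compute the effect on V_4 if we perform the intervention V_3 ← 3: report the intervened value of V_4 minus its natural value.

-1

The intervention breaks the incoming arrows to V_3: V_3 <- max(V_1, V_2) + 4 no longer applies, and V_3 = 3.
V_2 = 0 if V_1 >= 2 else -2  [with V_1=0]  = -2
V_4 = -2V_1 + V_2 + V_3  [with V_1=0, V_2=-2, V_3=3]  = 1
Without intervention: V_2 = 0 if V_1 >= 2 else -2  [with V_1=0]  = -2; V_3 = max(V_1, V_2) + 4  [with V_1=0, V_2=-2]  = 4; V_4 = -2V_1 + V_2 + V_3  [with V_1=0, V_2=-2, V_3=4]  = 2.
Change = 1 − 2 = -1.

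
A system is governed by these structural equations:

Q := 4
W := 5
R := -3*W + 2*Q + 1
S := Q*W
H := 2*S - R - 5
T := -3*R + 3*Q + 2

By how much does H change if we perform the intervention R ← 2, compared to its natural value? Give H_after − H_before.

do(R=2) replaces the equation R := -3*W + 2*Q + 1 with the constant R = 2.
S = Q*W  [with Q=4, W=5]  = 20
H = 2*S - R - 5  [with S=20, R=2]  = 33
Without intervention: R = -3*W + 2*Q + 1  [with W=5, Q=4]  = -6; S = Q*W  [with Q=4, W=5]  = 20; H = 2*S - R - 5  [with S=20, R=-6]  = 41.
Change = 33 − 41 = -8.

-8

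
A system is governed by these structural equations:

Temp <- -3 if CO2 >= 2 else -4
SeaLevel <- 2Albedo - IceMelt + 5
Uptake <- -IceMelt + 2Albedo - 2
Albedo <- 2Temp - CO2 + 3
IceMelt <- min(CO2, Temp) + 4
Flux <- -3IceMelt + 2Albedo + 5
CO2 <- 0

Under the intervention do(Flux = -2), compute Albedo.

do(Flux=-2) replaces the equation Flux <- -3IceMelt + 2Albedo + 5 with the constant Flux = -2.
No directed path runs from Flux to Albedo, so Albedo keeps its natural value.
Temp = -3 if CO2 >= 2 else -4  [with CO2=0]  = -4
Albedo = 2Temp - CO2 + 3  [with Temp=-4, CO2=0]  = -5

-5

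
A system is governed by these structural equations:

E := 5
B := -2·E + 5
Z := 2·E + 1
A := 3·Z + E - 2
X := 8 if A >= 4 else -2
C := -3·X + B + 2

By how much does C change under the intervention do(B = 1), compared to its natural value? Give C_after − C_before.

Under do(B=1), the mechanism B := -2·E + 5 is discarded; B is fixed at 1.
Z = 2·E + 1  [with E=5]  = 11
A = 3·Z + E - 2  [with Z=11, E=5]  = 36
X = 8 if A >= 4 else -2  [with A=36]  = 8
C = -3·X + B + 2  [with X=8, B=1]  = -21
Without intervention: B = -2·E + 5  [with E=5]  = -5; Z = 2·E + 1  [with E=5]  = 11; A = 3·Z + E - 2  [with Z=11, E=5]  = 36; X = 8 if A >= 4 else -2  [with A=36]  = 8; C = -3·X + B + 2  [with X=8, B=-5]  = -27.
Change = -21 − (-27) = 6.

6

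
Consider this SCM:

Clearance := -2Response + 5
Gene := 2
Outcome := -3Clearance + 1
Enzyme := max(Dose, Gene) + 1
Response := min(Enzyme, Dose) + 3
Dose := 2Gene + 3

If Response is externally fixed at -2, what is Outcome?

-26

Under do(Response=-2), the mechanism Response := min(Enzyme, Dose) + 3 is discarded; Response is fixed at -2.
Clearance = -2Response + 5  [with Response=-2]  = 9
Outcome = -3Clearance + 1  [with Clearance=9]  = -26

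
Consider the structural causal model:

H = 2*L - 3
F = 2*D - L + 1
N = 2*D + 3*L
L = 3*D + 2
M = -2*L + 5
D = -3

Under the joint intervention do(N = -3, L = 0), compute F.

-5

Setting N = -3, L = 0 by intervention discards those variables' equations.
F = 2*D - L + 1  [with D=-3, L=0]  = -5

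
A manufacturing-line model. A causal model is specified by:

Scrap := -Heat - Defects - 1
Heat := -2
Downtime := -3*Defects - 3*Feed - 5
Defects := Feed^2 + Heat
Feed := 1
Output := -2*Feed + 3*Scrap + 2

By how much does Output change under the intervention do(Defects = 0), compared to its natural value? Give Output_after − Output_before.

do(Defects=0) replaces the equation Defects := Feed^2 + Heat with the constant Defects = 0.
Scrap = -Heat - Defects - 1  [with Heat=-2, Defects=0]  = 1
Output = -2*Feed + 3*Scrap + 2  [with Feed=1, Scrap=1]  = 3
Without intervention: Defects = Feed^2 + Heat  [with Feed=1, Heat=-2]  = -1; Scrap = -Heat - Defects - 1  [with Heat=-2, Defects=-1]  = 2; Output = -2*Feed + 3*Scrap + 2  [with Feed=1, Scrap=2]  = 6.
Change = 3 − 6 = -3.

-3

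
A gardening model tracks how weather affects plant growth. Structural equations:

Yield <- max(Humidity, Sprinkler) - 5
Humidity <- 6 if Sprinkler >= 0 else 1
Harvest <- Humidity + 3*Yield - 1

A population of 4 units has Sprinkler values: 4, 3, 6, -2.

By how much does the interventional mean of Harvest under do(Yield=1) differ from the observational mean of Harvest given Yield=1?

The intervention sets Yield=1 in all 4 units regardless of Sprinkler. Recomputing Harvest per unit gives 8, 8, 8, 3; average 6.75.
E[Harvest|Yield=1] averages over only the 3 units with Yield=1 (Sprinkler = 4, 3, 6): Harvest = 8, 8, 8, mean 8.
Difference = 6.75 − 8 = -1.25.

-1.25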